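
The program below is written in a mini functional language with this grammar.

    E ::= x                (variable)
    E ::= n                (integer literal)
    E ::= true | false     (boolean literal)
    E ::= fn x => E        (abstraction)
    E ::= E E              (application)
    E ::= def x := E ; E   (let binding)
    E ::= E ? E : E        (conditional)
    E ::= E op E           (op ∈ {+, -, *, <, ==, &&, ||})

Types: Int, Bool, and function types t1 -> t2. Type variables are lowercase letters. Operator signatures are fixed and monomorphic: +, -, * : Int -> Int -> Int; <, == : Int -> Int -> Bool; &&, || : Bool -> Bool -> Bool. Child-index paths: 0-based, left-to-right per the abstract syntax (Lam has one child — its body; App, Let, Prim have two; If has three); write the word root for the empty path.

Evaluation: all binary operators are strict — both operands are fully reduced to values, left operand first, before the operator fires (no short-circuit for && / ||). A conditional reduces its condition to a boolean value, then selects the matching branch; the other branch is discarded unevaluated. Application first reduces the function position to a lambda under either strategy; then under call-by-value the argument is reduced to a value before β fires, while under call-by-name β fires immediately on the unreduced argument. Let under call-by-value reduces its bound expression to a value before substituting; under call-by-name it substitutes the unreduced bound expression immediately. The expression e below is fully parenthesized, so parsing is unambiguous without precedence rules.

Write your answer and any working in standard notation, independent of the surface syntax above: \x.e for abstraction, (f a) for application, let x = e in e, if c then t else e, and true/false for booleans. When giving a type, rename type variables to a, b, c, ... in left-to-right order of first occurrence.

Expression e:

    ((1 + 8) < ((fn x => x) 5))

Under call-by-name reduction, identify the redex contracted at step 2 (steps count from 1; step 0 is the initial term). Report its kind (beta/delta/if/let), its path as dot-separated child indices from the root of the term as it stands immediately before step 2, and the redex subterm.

Working:
step 0: ((1 + 8) < ((\x.x) 5))
step 1: [delta@0] (9 < ((\x.x) 5))
step 2: [beta@1] (9 < 5)

Answer: beta at 1 : ((\x.x) 5)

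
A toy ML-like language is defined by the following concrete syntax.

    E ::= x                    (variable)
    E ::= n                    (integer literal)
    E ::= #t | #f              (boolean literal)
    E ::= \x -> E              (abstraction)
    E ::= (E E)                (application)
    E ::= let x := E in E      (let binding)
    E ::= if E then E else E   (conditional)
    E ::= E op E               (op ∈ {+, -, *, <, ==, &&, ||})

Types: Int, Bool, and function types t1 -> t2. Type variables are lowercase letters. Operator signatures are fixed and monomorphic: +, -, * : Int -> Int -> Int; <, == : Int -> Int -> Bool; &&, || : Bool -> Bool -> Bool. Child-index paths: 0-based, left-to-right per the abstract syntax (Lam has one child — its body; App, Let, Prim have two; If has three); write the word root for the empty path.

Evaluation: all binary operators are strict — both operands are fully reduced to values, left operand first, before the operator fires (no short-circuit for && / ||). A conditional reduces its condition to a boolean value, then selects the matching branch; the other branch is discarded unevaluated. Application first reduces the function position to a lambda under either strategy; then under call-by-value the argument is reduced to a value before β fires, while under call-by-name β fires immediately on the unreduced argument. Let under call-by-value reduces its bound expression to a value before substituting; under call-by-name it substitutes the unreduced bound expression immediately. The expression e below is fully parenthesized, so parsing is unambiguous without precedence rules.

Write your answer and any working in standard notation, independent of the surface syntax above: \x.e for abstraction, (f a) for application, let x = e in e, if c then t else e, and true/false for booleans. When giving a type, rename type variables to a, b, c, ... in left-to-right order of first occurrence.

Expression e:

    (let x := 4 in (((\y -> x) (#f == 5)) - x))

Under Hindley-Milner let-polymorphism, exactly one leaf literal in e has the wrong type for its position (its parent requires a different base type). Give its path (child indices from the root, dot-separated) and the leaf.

Working:
let x : Int
x : Int
\y._ : a -> Int
  unify Bool ~ Int
  FAIL: mismatch Bool ~ Int

Answer: 1.0.1.0 : false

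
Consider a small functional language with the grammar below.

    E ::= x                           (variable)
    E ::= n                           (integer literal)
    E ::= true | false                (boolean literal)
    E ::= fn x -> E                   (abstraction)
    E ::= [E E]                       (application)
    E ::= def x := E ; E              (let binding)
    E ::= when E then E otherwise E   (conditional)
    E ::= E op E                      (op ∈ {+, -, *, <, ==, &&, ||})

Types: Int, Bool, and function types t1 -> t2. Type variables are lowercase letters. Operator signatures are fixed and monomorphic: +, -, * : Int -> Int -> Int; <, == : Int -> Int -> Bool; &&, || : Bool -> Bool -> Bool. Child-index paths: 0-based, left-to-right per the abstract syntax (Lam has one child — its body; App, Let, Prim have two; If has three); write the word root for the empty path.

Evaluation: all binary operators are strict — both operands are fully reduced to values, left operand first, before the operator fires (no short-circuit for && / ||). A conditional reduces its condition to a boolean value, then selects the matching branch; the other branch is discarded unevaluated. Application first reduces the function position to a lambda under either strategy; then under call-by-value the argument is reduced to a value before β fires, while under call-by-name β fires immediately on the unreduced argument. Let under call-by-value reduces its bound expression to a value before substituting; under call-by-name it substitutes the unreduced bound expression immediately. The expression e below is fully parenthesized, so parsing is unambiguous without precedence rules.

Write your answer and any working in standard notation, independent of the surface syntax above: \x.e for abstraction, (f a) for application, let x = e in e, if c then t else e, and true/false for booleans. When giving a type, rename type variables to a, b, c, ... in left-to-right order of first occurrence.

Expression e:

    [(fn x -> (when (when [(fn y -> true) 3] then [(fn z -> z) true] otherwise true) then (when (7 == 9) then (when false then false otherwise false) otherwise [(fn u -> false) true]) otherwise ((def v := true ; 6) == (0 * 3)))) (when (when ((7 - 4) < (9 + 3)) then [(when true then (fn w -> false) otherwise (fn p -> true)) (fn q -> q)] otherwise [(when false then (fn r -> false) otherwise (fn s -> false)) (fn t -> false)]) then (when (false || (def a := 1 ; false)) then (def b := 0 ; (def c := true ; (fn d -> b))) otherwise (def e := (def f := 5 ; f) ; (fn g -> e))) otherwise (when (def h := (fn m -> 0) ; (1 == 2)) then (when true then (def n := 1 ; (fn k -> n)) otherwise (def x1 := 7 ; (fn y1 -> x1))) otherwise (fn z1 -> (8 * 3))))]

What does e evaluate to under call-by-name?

Answer: false

Derivation:
step 0: ((\x.(if (if ((\y.true) 3) then ((\z.z) true) else true) then (if (7 == 9) then (if false then false else false) else ((\u.false) true)) else ((let v = true in 6) == (0 * 3)))) (if (if ((7 - 4) < (9 + 3)) then ((if true then (\w.false) else (\p.true)) (\q.q)) else ((if false then (\r.false) else (\s.false)) (\t.false))) then (if (false || (let a = 1 in false)) then (let b = 0 in (let c = true in (\d.b))) else (let e = (let f = 5 in f) in (\g.e))) else (if (let h = (\m.0) in (1 == 2)) then (if true then (let n = 1 in (\k.n)) else (let x1 = 7 in (\y1.x1))) else (\z1.(8 * 3)))))
step 1: [beta@root] (if (if ((\y.true) 3) then ((\z.z) true) else true) then (if (7 == 9) then (if false then false else false) else ((\u.false) true)) else ((let v = true in 6) == (0 * 3)))
step 2: [beta@0.0] (if (if true then ((\z.z) true) else true) then (if (7 == 9) then (if false then false else false) else ((\u.false) true)) else ((let v = true in 6) == (0 * 3)))
step 3: [if@0] (if ((\z.z) true) then (if (7 == 9) then (if false then false else false) else ((\u.false) true)) else ((let v = true in 6) == (0 * 3)))
step 4: [beta@0] (if true then (if (7 == 9) then (if false then false else false) else ((\u.false) true)) else ((let v = true in 6) == (0 * 3)))
step 5: [if@root] (if (7 == 9) then (if false then false else false) else ((\u.false) true))
step 6: [delta@0] (if false then (if false then false else false) else ((\u.false) true))
step 7: [if@root] ((\u.false) true)
step 8: [beta@root] false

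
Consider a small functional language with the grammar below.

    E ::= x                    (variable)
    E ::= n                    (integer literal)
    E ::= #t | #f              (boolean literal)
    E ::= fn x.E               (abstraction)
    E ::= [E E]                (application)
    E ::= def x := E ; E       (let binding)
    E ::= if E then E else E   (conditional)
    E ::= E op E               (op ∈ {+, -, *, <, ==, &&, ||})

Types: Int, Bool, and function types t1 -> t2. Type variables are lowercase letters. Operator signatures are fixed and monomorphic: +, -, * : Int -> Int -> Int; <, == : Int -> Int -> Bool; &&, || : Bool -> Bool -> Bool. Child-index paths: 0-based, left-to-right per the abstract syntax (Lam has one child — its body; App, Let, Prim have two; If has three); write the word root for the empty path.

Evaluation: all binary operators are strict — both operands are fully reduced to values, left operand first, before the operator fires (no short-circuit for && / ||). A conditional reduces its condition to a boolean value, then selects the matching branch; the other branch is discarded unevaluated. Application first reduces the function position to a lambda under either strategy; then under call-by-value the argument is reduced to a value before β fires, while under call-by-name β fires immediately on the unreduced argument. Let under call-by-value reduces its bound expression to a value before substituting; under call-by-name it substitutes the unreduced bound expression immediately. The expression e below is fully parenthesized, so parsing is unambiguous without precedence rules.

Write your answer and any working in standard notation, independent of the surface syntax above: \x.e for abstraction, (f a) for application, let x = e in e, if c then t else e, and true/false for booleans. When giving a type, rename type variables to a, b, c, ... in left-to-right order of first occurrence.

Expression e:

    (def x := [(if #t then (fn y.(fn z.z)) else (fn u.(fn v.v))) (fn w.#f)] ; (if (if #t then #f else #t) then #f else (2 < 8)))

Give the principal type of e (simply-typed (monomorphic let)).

Trace:
  unify Bool ~ Bool
z : b
\z._ : b -> b
\y._ : a -> b -> b
v : d
\v._ : d -> d
\u._ : c -> d -> d
  unify a -> b -> b ~ c -> d -> d
  unify a ~ c
  unify b -> b ~ d -> d
  unify b ~ d
  unify d ~ d
\w._ : e -> Bool
  unify c -> d -> d ~ (e -> Bool) -> f
  unify c ~ e -> Bool
  unify d -> d ~ f
_ _ : d -> d
let x : d -> d
  unify Bool ~ Bool
  unify Bool ~ Bool
  unify Bool ~ Bool
  unify Int ~ Int
  unify Int ~ Int
  unify Bool ~ Bool

Answer: Bool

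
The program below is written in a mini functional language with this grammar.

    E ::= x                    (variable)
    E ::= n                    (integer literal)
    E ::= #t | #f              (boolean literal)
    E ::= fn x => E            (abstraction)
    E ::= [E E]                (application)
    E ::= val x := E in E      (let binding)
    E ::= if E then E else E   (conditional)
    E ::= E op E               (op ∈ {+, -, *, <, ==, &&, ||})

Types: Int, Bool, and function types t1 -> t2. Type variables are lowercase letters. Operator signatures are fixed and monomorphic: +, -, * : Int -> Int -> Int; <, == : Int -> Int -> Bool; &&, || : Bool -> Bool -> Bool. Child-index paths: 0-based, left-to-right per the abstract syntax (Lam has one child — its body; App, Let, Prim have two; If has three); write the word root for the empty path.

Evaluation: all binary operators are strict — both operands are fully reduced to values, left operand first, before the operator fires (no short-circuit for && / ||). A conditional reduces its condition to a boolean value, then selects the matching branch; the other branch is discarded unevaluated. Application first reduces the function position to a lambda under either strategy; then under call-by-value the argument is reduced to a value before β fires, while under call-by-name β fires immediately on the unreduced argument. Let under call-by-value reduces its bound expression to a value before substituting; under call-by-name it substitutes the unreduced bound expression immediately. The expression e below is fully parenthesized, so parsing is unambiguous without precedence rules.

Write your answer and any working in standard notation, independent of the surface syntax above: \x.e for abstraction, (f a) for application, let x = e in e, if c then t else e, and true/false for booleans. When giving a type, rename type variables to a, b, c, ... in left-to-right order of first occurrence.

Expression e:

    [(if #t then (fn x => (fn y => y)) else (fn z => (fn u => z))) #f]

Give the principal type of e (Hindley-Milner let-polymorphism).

Answer: Bool -> Bool

Trace:
  unify Bool ~ Bool
y : b
\y._ : b -> b
\x._ : a -> b -> b
z : c
\u._ : d -> c
\z._ : c -> d -> c
  unify a -> b -> b ~ c -> d -> c
  unify a ~ c
  unify b -> b ~ d -> c
  unify b ~ d
  unify d ~ c
  unify c -> c -> c ~ Bool -> e
  unify c ~ Bool
  unify Bool -> Bool ~ e
_ _ : Bool -> Bool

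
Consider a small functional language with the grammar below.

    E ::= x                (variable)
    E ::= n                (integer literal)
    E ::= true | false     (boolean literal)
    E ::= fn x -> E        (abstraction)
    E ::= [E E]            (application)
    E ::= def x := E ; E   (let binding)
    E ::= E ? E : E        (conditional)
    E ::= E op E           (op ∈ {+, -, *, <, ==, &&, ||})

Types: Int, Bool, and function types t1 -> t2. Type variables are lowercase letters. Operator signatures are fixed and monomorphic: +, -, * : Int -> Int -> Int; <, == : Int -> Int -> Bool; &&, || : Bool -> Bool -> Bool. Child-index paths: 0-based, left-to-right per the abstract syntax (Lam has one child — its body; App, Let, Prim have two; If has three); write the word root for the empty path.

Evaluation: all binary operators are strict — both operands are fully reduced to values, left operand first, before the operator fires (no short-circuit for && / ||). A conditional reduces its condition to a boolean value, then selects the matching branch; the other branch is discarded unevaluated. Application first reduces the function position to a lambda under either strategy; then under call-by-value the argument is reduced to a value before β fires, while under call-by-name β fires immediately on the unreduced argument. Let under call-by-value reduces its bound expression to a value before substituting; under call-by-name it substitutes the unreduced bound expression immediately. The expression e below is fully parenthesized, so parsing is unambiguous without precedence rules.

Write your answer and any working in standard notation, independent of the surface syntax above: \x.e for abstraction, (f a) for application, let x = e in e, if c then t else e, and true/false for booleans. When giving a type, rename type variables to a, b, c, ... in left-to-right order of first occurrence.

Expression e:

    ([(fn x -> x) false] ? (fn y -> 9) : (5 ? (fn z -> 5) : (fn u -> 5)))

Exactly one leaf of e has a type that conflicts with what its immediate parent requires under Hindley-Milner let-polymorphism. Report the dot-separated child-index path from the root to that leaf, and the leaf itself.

Derivation:
x : a
\x._ : a -> a
  unify a -> a ~ Bool -> b
  unify a ~ Bool
  unify Bool ~ b
_ _ : Bool
  unify Bool ~ Bool
\y._ : c -> Int
  unify Int ~ Bool
  FAIL: mismatch Int ~ Bool

Answer: 2.0 : 5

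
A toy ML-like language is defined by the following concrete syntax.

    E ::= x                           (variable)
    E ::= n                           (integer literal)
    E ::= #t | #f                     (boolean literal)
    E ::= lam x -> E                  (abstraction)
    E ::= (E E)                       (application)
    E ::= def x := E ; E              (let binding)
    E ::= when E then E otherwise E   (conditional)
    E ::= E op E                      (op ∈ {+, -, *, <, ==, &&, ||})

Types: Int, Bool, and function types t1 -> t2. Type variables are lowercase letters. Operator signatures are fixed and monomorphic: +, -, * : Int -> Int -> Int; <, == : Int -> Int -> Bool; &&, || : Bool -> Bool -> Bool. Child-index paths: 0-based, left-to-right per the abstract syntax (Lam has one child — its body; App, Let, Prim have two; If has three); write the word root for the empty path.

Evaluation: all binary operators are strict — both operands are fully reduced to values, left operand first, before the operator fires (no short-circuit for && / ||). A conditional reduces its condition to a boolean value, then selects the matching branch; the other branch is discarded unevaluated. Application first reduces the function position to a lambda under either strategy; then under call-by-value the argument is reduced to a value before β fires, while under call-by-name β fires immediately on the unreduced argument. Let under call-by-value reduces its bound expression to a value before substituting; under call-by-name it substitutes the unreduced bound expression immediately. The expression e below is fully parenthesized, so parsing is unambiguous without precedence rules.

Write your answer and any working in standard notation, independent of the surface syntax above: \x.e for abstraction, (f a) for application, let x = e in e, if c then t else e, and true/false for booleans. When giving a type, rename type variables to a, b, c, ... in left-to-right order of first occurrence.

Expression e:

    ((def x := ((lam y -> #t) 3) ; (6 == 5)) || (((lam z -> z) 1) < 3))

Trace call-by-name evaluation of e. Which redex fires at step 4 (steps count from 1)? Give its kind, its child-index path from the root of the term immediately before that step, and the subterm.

Working:
step 0: ((let x = ((\y.true) 3) in (6 == 5)) || (((\z.z) 1) < 3))
step 1: [let@0] ((6 == 5) || (((\z.z) 1) < 3))
step 2: [delta@0] (false || (((\z.z) 1) < 3))
step 3: [beta@1.0] (false || (1 < 3))
step 4: [delta@1] (false || true)

Answer: delta at 1 : (1 < 3)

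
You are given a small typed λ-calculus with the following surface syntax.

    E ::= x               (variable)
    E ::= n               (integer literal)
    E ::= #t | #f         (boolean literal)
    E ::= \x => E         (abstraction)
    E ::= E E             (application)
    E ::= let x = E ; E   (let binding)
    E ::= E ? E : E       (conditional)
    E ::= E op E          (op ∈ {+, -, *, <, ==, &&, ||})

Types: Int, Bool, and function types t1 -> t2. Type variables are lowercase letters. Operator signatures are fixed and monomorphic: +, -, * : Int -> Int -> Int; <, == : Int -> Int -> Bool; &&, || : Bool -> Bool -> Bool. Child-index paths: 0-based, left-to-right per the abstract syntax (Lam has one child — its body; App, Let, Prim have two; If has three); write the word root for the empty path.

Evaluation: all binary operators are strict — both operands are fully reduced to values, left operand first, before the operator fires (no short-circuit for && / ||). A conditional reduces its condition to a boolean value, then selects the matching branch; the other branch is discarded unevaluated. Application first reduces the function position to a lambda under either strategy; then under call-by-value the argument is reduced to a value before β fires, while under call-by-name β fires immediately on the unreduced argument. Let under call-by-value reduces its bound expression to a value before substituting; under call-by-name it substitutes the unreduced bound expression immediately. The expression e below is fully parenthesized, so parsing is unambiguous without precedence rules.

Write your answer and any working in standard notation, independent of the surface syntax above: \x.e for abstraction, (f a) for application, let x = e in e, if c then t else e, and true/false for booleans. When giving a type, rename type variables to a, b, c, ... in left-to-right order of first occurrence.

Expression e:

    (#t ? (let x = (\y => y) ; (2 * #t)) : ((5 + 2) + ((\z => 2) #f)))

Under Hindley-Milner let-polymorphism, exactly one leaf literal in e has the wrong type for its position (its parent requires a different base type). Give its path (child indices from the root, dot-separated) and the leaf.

Derivation:
  unify Bool ~ Bool
y : a
\y._ : a -> a
let x : forall. a -> a
  unify Int ~ Int
  unify Bool ~ Int
  FAIL: mismatch Bool ~ Int

Answer: 1.1.1 : true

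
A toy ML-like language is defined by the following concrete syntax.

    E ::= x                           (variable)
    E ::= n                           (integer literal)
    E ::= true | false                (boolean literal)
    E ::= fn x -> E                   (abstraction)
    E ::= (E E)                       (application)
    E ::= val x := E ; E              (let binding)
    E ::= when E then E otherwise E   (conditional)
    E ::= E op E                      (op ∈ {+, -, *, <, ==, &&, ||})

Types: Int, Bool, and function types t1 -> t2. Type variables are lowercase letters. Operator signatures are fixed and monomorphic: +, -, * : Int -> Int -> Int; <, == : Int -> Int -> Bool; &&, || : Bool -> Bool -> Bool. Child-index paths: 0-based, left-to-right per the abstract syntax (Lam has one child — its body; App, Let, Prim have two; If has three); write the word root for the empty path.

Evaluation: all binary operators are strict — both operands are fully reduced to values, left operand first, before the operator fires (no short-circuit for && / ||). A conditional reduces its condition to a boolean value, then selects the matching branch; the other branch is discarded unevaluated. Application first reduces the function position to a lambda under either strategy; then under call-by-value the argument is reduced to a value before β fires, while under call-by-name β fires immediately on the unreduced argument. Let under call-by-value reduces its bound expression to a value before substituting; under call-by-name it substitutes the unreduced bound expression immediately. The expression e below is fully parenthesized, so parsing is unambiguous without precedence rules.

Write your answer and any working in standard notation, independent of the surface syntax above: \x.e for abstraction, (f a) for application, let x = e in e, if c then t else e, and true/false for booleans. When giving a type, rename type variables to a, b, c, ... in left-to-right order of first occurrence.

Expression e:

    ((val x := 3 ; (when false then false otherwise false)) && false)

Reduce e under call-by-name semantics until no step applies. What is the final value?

Answer: false

Trace:
step 0: ((let x = 3 in (if false then false else false)) && false)
step 1: [let@0] ((if false then false else false) && false)
step 2: [if@0] (false && false)
step 3: [delta@root] false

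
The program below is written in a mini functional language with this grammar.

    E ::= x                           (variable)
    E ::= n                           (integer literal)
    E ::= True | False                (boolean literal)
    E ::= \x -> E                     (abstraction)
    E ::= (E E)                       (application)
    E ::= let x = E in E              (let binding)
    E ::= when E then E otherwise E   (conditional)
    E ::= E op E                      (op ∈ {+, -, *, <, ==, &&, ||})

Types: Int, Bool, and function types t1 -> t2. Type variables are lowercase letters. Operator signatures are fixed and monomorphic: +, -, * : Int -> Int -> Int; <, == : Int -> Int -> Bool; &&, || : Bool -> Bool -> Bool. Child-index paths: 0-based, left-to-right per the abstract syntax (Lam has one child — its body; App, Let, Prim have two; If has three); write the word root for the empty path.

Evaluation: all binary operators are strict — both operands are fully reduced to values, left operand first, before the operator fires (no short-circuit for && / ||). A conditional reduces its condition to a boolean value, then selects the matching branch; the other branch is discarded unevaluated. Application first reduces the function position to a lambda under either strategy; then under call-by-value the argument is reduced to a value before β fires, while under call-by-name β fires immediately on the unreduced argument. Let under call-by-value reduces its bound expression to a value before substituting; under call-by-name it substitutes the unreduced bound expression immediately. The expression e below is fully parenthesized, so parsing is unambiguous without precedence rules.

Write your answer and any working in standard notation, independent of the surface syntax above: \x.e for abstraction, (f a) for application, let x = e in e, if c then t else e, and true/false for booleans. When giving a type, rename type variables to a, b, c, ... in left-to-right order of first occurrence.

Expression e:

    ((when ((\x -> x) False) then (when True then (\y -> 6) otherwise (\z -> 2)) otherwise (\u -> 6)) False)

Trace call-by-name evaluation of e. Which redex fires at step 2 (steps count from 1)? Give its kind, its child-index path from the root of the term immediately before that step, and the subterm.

Working:
step 0: ((if ((\x.x) false) then (if true then (\y.6) else (\z.2)) else (\u.6)) false)
step 1: [beta@0.0] ((if false then (if true then (\y.6) else (\z.2)) else (\u.6)) false)
step 2: [if@0] ((\u.6) false)

Answer: if at 0 : (if false then (if true then (\y.6) else (\z.2)) else (\u.6))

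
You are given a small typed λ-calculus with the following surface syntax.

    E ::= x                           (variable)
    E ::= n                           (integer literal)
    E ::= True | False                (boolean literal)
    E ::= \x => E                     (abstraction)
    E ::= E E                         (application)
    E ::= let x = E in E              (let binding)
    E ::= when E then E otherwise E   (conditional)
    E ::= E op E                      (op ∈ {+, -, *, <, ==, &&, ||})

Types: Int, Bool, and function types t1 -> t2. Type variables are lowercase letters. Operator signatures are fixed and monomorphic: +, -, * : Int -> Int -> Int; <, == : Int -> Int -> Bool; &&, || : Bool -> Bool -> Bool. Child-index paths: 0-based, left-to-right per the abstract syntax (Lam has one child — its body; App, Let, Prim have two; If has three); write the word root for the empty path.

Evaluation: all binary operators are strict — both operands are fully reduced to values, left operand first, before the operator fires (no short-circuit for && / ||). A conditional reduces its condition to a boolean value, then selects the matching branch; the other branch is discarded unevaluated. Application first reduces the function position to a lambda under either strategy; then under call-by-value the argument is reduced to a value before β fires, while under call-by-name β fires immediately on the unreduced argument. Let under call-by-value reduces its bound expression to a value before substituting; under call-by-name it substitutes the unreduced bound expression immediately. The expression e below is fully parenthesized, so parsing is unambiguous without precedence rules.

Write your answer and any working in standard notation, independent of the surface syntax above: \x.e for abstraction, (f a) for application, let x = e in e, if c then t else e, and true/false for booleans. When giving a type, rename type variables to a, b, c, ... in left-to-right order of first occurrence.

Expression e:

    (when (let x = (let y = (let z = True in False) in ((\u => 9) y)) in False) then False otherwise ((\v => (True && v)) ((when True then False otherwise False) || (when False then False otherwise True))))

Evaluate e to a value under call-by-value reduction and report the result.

Derivation:
step 0: (if (let x = (let y = (let z = true in false) in ((\u.9) y)) in false) then false else ((\v.(true && v)) ((if true then false else false) || (if false then false else true))))
step 1: [let@0.0.0] (if (let x = (let y = false in ((\u.9) y)) in false) then false else ((\v.(true && v)) ((if true then false else false) || (if false then false else true))))
step 2: [let@0.0] (if (let x = ((\u.9) false) in false) then false else ((\v.(true && v)) ((if true then false else false) || (if false then false else true))))
step 3: [beta@0.0] (if (let x = 9 in false) then false else ((\v.(true && v)) ((if true then false else false) || (if false then false else true))))
step 4: [let@0] (if false then false else ((\v.(true && v)) ((if true then false else false) || (if false then false else true))))
step 5: [if@root] ((\v.(true && v)) ((if true then false else false) || (if false then false else true)))
step 6: [if@1.0] ((\v.(true && v)) (false || (if false then false else true)))
step 7: [if@1.1] ((\v.(true && v)) (false || true))
step 8: [delta@1] ((\v.(true && v)) true)
step 9: [beta@root] (true && true)
step 10: [delta@root] true

Answer: true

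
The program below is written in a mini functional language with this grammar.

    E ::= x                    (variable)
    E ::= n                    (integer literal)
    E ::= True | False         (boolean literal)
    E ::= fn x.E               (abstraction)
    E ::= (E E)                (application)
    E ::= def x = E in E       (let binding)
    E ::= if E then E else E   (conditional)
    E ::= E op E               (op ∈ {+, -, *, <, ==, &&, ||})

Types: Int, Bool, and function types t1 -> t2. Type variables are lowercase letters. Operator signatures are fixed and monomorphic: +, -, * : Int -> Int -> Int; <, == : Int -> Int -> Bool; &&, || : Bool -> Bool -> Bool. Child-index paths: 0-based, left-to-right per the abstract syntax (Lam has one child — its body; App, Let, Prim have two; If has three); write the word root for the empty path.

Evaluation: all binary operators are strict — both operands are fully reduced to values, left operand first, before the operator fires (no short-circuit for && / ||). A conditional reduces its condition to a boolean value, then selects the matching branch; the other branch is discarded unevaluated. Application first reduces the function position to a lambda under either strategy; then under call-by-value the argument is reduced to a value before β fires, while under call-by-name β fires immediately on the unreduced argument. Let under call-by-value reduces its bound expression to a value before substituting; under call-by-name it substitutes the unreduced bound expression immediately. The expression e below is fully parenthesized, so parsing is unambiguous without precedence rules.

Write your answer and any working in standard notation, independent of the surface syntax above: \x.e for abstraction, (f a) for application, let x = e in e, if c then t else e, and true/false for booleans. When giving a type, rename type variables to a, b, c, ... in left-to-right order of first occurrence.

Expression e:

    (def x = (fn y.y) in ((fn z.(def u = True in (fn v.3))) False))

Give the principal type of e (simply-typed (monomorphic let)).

Answer: a -> Int

Trace:
y : a
\y._ : a -> a
let x : a -> a
let u : Bool
\v._ : c -> Int
\z._ : b -> c -> Int
  unify b -> c -> Int ~ Bool -> d
  unify b ~ Bool
  unify c -> Int ~ d
_ _ : c -> Int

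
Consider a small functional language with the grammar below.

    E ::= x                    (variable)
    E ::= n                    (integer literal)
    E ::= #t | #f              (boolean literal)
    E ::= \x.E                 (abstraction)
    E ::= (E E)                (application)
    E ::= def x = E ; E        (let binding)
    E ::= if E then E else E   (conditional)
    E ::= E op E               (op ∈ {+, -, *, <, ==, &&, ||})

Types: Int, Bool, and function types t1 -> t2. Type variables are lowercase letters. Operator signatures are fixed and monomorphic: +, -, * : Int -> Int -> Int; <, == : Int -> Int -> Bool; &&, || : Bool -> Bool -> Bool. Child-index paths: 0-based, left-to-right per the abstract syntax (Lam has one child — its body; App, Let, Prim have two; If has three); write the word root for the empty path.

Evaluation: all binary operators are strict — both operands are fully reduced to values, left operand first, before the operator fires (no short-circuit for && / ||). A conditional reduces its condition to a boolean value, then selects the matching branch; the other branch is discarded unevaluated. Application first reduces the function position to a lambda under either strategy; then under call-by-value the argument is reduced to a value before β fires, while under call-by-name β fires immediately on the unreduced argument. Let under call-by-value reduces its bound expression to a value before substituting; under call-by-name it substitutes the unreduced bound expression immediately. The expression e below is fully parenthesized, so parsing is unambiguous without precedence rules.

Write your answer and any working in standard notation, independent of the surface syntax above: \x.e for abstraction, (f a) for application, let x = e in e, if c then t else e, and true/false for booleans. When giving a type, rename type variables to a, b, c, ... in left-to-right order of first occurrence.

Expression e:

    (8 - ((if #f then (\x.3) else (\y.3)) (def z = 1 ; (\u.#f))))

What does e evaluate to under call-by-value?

Derivation:
step 0: (8 - ((if false then (\x.3) else (\y.3)) (let z = 1 in (\u.false))))
step 1: [if@1.0] (8 - ((\y.3) (let z = 1 in (\u.false))))
step 2: [let@1.1] (8 - ((\y.3) (\u.false)))
step 3: [beta@1] (8 - 3)
step 4: [delta@root] 5

Answer: 5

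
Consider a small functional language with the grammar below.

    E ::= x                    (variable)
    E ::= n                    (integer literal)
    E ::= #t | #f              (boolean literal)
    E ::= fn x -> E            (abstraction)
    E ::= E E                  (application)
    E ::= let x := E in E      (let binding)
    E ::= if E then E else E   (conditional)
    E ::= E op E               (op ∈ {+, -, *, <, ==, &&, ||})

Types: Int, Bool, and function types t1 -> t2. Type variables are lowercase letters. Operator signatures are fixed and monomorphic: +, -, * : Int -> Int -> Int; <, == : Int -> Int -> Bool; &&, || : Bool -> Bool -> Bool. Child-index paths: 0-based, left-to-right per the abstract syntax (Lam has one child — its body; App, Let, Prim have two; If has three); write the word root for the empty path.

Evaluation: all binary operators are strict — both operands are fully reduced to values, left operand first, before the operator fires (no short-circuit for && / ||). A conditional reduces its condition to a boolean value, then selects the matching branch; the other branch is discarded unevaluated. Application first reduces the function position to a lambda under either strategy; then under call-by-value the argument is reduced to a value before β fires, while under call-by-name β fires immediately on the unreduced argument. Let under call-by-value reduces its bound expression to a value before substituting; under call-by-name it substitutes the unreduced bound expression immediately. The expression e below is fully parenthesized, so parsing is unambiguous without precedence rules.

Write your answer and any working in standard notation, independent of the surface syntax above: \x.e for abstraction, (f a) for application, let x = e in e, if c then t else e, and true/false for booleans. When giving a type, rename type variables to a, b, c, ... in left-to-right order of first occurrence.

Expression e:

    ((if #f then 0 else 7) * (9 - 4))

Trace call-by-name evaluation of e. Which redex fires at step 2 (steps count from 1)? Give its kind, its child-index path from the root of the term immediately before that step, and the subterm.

Answer: delta at 1 : (9 - 4)

Trace:
step 0: ((if false then 0 else 7) * (9 - 4))
step 1: [if@0] (7 * (9 - 4))
step 2: [delta@1] (7 * 5)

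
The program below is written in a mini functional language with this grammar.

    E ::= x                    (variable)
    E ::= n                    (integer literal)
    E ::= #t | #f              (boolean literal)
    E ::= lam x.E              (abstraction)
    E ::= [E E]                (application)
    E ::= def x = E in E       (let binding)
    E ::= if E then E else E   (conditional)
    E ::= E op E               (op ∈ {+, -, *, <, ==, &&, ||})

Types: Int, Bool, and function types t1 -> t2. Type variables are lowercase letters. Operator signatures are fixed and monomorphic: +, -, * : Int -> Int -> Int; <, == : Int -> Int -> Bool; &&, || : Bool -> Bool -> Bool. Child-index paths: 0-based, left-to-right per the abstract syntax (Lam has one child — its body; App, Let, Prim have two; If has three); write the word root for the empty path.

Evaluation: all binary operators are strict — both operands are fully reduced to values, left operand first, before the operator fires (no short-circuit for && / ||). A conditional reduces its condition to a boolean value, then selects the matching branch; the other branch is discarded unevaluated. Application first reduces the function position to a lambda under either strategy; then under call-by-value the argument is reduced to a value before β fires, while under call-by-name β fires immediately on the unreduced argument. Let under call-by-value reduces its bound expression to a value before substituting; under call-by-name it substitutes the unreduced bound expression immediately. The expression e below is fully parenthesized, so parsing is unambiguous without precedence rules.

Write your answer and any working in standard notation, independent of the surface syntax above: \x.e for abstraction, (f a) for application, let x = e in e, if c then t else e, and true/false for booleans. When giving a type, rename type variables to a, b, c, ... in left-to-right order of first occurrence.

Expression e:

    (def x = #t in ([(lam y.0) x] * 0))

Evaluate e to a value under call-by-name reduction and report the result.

Answer: 0

Trace:
step 0: (let x = true in (((\y.0) x) * 0))
step 1: [let@root] (((\y.0) true) * 0)
step 2: [beta@0] (0 * 0)
step 3: [delta@root] 0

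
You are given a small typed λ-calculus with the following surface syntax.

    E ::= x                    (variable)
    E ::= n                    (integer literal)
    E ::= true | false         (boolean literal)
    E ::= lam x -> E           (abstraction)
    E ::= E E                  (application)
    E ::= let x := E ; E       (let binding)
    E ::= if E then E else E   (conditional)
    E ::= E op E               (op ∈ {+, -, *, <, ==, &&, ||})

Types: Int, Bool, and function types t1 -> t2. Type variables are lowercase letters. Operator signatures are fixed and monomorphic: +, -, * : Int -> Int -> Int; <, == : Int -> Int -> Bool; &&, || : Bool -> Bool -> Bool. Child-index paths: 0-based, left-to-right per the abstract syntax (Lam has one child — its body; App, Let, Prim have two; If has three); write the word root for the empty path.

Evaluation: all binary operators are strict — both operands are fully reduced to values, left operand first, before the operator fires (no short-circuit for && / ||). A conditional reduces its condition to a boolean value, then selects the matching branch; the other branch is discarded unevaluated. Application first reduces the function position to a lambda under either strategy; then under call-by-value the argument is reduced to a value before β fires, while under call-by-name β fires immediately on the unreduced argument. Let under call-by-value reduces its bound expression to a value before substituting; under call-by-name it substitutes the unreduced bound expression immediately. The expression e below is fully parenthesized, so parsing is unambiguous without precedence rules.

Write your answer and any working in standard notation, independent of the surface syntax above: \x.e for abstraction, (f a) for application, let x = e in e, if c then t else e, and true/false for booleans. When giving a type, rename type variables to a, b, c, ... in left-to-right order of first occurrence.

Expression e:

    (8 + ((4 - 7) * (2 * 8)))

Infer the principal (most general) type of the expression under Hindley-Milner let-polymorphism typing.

Derivation:
  unify Int ~ Int
  unify Int ~ Int
  unify Int ~ Int
  unify Int ~ Int
  unify Int ~ Int
  unify Int ~ Int
  unify Int ~ Int
  unify Int ~ Int

Answer: Int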